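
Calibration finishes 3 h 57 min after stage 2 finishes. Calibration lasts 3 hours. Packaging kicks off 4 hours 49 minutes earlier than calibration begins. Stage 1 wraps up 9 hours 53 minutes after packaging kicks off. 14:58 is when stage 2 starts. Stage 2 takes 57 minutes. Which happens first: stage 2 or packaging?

packaging

Stage 2 ends at 14:58 + 57 min = 15:55.
Calibration ends at 15:55 + 237 min = 19:52.
Calibration starts at 19:52 − 180 min = 16:52.
Packaging starts at 16:52 − 289 min = 12:03.
Stage 2 starts at 14:58 and packaging starts at 12:03, so packaging is first.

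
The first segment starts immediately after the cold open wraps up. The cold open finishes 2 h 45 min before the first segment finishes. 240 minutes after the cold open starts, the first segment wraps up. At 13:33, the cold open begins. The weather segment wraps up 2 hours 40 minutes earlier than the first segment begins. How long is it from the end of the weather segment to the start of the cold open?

85 minutes

The first segment ends at 13:33 + 240 min = 17:33.
The cold open ends at 17:33 − 165 min = 14:48.
So the first segment starts at 14:48.
The weather segment ends at 14:48 − 160 min = 12:08.
From 12:08 to 13:33 is 85 minutes.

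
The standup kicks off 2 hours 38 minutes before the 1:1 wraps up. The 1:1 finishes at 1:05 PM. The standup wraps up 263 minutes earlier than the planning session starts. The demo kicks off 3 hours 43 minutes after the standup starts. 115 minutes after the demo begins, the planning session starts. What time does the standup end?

11:42 AM

The standup starts at 1:05 PM − 158 min = 10:27 AM.
The demo starts at 10:27 AM + 223 min = 2:10 PM.
The planning session starts at 2:10 PM + 115 min = 4:05 PM.
The standup ends at 4:05 PM − 263 min = 11:42 AM.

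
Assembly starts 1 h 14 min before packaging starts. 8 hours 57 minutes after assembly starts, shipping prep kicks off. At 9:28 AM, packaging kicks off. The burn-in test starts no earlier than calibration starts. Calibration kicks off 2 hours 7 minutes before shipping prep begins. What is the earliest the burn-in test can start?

3:04 PM

Assembly starts at 9:28 AM − 74 min = 8:14 AM.
Shipping prep starts at 8:14 AM + 537 min = 5:11 PM.
Calibration starts at 5:11 PM − 127 min = 3:04 PM.
The burn-in test is bounded by calibration, so the earliest it can start is 3:04 PM.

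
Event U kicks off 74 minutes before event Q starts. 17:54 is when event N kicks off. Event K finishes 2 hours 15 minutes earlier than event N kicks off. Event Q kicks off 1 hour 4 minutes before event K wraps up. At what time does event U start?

13:21

Event K ends at 17:54 − 135 min = 15:39.
Event Q starts at 15:39 − 64 min = 14:35.
Event U starts at 14:35 − 74 min = 13:21.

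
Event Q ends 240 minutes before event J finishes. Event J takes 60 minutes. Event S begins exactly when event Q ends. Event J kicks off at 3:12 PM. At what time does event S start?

12:12 PM

Event J ends at 3:12 PM + 60 min = 4:12 PM.
Event Q ends at 4:12 PM − 240 min = 12:12 PM.
So event S starts at 12:12 PM.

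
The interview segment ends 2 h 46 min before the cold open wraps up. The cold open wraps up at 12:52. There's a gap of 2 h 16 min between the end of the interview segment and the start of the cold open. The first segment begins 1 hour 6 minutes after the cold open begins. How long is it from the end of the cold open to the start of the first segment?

36 minutes

The interview segment ends at 12:52 − 166 min = 10:06.
The cold open starts at 10:06 + 136 min = 12:22.
The first segment starts at 12:22 + 66 min = 13:28.
From 12:52 to 13:28 is 36 minutes.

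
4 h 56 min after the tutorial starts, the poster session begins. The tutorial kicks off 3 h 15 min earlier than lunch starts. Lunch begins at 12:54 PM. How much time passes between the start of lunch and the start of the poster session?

The tutorial starts at 12:54 PM − 195 min = 9:39 AM.
The poster session starts at 9:39 AM + 296 min = 2:35 PM.
From 12:54 PM to 2:35 PM is 1 h 41 min.

1 h 41 min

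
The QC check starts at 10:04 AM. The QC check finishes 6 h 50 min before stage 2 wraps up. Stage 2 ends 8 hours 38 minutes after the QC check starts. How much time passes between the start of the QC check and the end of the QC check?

1 h 48 min

Stage 2 ends at 10:04 AM + 518 min = 6:42 PM.
The QC check ends at 6:42 PM − 410 min = 11:52 AM.
From 10:04 AM to 11:52 AM is 1 h 48 min.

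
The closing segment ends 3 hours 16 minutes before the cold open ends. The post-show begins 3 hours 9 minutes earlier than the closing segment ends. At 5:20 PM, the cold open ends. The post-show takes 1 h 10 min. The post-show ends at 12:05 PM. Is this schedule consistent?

Yes

The closing segment ends at 5:20 PM − 196 min = 2:04 PM.
The post-show starts at 2:04 PM − 189 min = 10:55 AM.
The post-show ends at 10:55 AM + 70 min = 12:05 PM.
That matches the stated 12:05 PM, so the schedule is consistent.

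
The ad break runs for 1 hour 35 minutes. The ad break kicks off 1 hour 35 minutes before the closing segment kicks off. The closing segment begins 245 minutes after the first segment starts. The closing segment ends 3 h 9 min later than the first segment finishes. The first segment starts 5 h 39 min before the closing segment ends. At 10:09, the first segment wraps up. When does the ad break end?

11:44

The closing segment ends at 10:09 + 189 min = 13:18.
The first segment starts at 13:18 − 339 min = 07:39.
The closing segment starts at 07:39 + 245 min = 11:44.
The ad break starts at 11:44 − 95 min = 10:09.
The ad break ends at 10:09 + 95 min = 11:44.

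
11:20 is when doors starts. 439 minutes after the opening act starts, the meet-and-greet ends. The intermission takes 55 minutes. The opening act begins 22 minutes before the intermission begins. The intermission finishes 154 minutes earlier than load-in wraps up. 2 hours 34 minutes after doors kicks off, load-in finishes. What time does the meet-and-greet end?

17:22

Load-in ends at 11:20 + 154 min = 13:54.
The intermission ends at 13:54 − 154 min = 11:20.
The intermission starts at 11:20 − 55 min = 10:25.
The opening act starts at 10:25 − 22 min = 10:03.
The meet-and-greet ends at 10:03 + 439 min = 17:22.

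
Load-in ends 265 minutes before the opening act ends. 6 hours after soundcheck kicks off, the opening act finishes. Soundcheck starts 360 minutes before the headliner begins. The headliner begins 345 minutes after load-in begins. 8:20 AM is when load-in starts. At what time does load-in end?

The headliner starts at 8:20 AM + 345 min = 2:05 PM.
Soundcheck starts at 2:05 PM − 360 min = 8:05 AM.
The opening act ends at 8:05 AM + 360 min = 2:05 PM.
Load-in ends at 2:05 PM − 265 min = 9:40 AM.

9:40 AM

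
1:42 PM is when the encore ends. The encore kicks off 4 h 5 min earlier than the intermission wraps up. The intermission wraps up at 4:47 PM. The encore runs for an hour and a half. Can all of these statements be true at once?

No

The encore starts at 4:47 PM − 245 min = 12:42 PM.
The encore ends at 12:42 PM + 90 min = 2:12 PM.
But the encore is also said to end at 1:42 PM — a 30-minute conflict.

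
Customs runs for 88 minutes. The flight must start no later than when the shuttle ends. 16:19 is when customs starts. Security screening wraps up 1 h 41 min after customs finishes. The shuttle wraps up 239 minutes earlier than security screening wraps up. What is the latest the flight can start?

Customs ends at 16:19 + 88 min = 17:47.
Security screening ends at 17:47 + 101 min = 19:28.
The shuttle ends at 19:28 − 239 min = 15:29.
The flight is bounded by the shuttle, so the latest it can start is 15:29.

15:29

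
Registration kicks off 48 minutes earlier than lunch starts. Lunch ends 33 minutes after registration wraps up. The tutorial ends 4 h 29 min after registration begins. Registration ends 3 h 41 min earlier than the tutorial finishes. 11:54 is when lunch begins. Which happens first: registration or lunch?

registration

Registration starts at 11:54 − 48 min = 11:06.
Registration starts at 11:06 and lunch starts at 11:54, so registration is first.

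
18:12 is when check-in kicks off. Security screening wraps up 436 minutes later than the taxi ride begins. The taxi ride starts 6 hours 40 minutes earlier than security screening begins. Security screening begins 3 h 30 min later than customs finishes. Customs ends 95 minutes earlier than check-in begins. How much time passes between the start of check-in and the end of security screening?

2 h 31 min

Customs ends at 18:12 − 95 min = 16:37.
Security screening starts at 16:37 + 210 min = 20:07.
The taxi ride starts at 20:07 − 400 min = 13:27.
Security screening ends at 13:27 + 436 min = 20:43.
From 18:12 to 20:43 is 2 h 31 min.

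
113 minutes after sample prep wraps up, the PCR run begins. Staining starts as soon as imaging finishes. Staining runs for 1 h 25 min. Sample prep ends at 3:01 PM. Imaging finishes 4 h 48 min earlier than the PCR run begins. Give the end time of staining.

The PCR run starts at 3:01 PM + 113 min = 4:54 PM.
Imaging ends at 4:54 PM − 288 min = 12:06 PM.
So staining starts at 12:06 PM.
Staining ends at 12:06 PM + 85 min = 1:31 PM.

1:31 PM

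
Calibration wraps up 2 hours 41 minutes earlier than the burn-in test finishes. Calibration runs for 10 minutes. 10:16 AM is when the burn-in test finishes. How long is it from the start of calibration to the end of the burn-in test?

2 hours 51 minutes

Calibration ends at 10:16 AM − 161 min = 7:35 AM.
Calibration starts at 7:35 AM − 10 min = 7:25 AM.
From 7:25 AM to 10:16 AM is 2 hours 51 minutes.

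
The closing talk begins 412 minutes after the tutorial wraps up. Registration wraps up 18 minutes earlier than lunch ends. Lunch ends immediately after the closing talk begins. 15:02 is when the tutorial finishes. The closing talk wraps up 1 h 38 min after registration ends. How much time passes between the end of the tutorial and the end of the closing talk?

8 h 12 min

The closing talk starts at 15:02 + 412 min = 21:54.
So lunch ends at 21:54.
Registration ends at 21:54 − 18 min = 21:36.
The closing talk ends at 21:36 + 98 min = 23:14.
From 15:02 to 23:14 is 8 h 12 min.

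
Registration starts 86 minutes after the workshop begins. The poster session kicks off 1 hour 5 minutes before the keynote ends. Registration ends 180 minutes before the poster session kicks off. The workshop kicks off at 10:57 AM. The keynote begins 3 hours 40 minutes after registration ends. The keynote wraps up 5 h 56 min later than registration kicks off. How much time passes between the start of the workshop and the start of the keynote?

Registration starts at 10:57 AM + 86 min = 12:23 PM.
The keynote ends at 12:23 PM + 356 min = 6:19 PM.
The poster session starts at 6:19 PM − 65 min = 5:14 PM.
Registration ends at 5:14 PM − 180 min = 2:14 PM.
The keynote starts at 2:14 PM + 220 min = 5:54 PM.
From 10:57 AM to 5:54 PM is 6 hours 57 minutes.

6 hours 57 minutes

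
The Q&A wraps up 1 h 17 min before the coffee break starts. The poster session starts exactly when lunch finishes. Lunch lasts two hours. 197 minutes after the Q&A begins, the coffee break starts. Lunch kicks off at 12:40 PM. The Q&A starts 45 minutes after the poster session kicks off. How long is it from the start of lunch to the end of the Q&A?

285 minutes

Lunch ends at 12:40 PM + 120 min = 2:40 PM.
So the poster session starts at 2:40 PM.
The Q&A starts at 2:40 PM + 45 min = 3:25 PM.
The coffee break starts at 3:25 PM + 197 min = 6:42 PM.
The Q&A ends at 6:42 PM − 77 min = 5:25 PM.
From 12:40 PM to 5:25 PM is 285 minutes.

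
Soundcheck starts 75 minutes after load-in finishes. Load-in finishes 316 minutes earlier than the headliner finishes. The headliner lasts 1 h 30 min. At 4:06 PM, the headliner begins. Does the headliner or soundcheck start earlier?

The headliner ends at 4:06 PM + 90 min = 5:36 PM.
Load-in ends at 5:36 PM − 316 min = 12:20 PM.
Soundcheck starts at 12:20 PM + 75 min = 1:35 PM.
The headliner starts at 4:06 PM and soundcheck starts at 1:35 PM, so soundcheck is first.

soundcheck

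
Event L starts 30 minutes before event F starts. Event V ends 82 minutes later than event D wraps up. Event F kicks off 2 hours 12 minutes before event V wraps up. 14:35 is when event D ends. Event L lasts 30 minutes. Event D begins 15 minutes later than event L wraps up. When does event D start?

14:00

Event V ends at 14:35 + 82 min = 15:57.
Event F starts at 15:57 − 132 min = 13:45.
Event L starts at 13:45 − 30 min = 13:15.
Event L ends at 13:15 + 30 min = 13:45.
Event D starts at 13:45 + 15 min = 14:00.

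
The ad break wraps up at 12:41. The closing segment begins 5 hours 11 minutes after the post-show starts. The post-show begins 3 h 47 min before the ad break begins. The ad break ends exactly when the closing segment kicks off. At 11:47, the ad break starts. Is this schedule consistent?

The post-show starts at 11:47 − 227 min = 08:00.
The closing segment starts at 08:00 + 311 min = 13:11.
So the ad break ends at 13:11.
But the ad break is also said to end at 12:41 — a 30-minute conflict.

No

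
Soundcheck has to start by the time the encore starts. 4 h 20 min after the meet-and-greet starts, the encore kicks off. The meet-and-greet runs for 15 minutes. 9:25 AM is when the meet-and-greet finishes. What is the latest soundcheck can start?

1:30 PM

The meet-and-greet starts at 9:25 AM − 15 min = 9:10 AM.
The encore starts at 9:10 AM + 260 min = 1:30 PM.
Soundcheck is bounded by the encore, so the latest it can start is 1:30 PM.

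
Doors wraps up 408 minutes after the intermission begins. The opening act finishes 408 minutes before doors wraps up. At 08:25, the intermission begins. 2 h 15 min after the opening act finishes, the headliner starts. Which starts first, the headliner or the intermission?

the intermission

Doors ends at 08:25 + 408 min = 15:13.
The opening act ends at 15:13 − 408 min = 08:25.
The headliner starts at 08:25 + 135 min = 10:40.
The headliner starts at 10:40 and the intermission starts at 08:25, so the intermission is first.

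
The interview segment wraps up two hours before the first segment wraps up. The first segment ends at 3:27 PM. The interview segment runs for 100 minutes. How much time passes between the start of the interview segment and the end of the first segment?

The interview segment ends at 3:27 PM − 120 min = 1:27 PM.
The interview segment starts at 1:27 PM − 100 min = 11:47 AM.
From 11:47 AM to 3:27 PM is 3 h 40 min.

3 h 40 min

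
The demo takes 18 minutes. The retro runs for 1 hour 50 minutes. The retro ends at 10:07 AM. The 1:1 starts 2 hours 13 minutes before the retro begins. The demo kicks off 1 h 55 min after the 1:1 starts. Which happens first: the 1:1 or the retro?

the 1:1

The retro starts at 10:07 AM − 110 min = 8:17 AM.
The 1:1 starts at 8:17 AM − 133 min = 6:04 AM.
The 1:1 starts at 6:04 AM and the retro starts at 8:17 AM, so the 1:1 is first.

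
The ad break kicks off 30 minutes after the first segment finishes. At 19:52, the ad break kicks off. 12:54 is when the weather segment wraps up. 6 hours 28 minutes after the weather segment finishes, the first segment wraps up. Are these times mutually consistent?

Yes

The first segment ends at 12:54 + 388 min = 19:22.
The ad break starts at 19:22 + 30 min = 19:52.
That matches the stated 19:52, so the schedule is consistent.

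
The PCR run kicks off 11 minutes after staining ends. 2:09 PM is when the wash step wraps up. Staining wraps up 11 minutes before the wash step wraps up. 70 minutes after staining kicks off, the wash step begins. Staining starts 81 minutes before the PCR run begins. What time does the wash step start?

1:58 PM

Staining ends at 2:09 PM − 11 min = 1:58 PM.
The PCR run starts at 1:58 PM + 11 min = 2:09 PM.
Staining starts at 2:09 PM − 81 min = 12:48 PM.
The wash step starts at 12:48 PM + 70 min = 1:58 PM.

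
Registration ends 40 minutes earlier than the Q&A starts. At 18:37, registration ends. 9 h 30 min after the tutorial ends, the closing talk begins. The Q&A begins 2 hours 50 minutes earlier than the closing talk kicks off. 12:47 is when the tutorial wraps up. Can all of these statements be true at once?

The closing talk starts at 12:47 + 570 min = 22:17.
The Q&A starts at 22:17 − 170 min = 19:27.
Registration ends at 19:27 − 40 min = 18:47.
But registration is also said to end at 18:37 — a 10-minute conflict.

No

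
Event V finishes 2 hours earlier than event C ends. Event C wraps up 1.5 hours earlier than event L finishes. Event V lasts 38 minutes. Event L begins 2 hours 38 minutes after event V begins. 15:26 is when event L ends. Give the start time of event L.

Event C ends at 15:26 − 90 min = 13:56.
Event V ends at 13:56 − 120 min = 11:56.
Event V starts at 11:56 − 38 min = 11:18.
Event L starts at 11:18 + 158 min = 13:56.

13:56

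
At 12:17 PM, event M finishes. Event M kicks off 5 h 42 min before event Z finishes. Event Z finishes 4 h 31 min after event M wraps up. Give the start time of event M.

11:06 AM

Event Z ends at 12:17 PM + 271 min = 4:48 PM.
Event M starts at 4:48 PM − 342 min = 11:06 AM.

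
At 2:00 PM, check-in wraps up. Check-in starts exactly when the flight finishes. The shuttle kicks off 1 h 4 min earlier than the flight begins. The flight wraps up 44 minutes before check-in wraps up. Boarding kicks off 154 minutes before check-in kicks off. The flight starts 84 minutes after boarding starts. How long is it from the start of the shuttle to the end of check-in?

178 minutes

The flight ends at 2:00 PM − 44 min = 1:16 PM.
So check-in starts at 1:16 PM.
Boarding starts at 1:16 PM − 154 min = 10:42 AM.
The flight starts at 10:42 AM + 84 min = 12:06 PM.
The shuttle starts at 12:06 PM − 64 min = 11:02 AM.
From 11:02 AM to 2:00 PM is 178 minutes.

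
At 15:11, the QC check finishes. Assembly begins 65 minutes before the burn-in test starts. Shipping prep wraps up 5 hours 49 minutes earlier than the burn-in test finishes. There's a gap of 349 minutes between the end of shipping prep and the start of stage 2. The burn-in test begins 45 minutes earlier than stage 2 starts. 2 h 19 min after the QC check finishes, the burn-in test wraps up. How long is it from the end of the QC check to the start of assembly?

The burn-in test ends at 15:11 + 139 min = 17:30.
Shipping prep ends at 17:30 − 349 min = 11:41.
Stage 2 starts at 11:41 + 349 min = 17:30.
The burn-in test starts at 17:30 − 45 min = 16:45.
Assembly starts at 16:45 − 65 min = 15:40.
From 15:11 to 15:40 is 29 minutes.

29 minutes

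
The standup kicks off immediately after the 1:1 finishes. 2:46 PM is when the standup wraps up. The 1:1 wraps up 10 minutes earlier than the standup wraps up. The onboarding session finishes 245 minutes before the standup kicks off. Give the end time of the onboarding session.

10:31 AM

The 1:1 ends at 2:46 PM − 10 min = 2:36 PM.
So the standup starts at 2:36 PM.
The onboarding session ends at 2:36 PM − 245 min = 10:31 AM.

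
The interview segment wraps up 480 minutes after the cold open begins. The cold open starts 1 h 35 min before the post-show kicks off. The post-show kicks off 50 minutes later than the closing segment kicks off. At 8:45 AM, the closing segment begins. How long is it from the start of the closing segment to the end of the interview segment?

435 minutes

The post-show starts at 8:45 AM + 50 min = 9:35 AM.
The cold open starts at 9:35 AM − 95 min = 8:00 AM.
The interview segment ends at 8:00 AM + 480 min = 4:00 PM.
From 8:45 AM to 4:00 PM is 435 minutes.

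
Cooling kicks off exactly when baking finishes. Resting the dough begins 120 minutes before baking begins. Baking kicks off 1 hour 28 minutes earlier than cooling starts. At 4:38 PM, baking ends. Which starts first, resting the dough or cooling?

resting the dough

Cooling starts at 4:38 PM.
Baking starts at 4:38 PM − 88 min = 3:10 PM.
Resting the dough starts at 3:10 PM − 120 min = 1:10 PM.
Resting the dough starts at 1:10 PM and cooling starts at 4:38 PM, so resting the dough is first.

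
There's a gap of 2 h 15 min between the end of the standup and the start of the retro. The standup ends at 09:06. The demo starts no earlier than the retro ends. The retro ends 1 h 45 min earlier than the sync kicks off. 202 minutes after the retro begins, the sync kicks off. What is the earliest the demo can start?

12:58

The retro starts at 09:06 + 135 min = 11:21.
The sync starts at 11:21 + 202 min = 14:43.
The retro ends at 14:43 − 105 min = 12:58.
The demo is bounded by the retro, so the earliest it can start is 12:58.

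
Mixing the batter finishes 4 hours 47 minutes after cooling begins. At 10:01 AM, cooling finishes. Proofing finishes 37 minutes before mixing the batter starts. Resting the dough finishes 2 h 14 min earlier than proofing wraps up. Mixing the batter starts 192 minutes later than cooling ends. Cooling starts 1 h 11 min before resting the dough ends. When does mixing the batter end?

1:58 PM

Mixing the batter starts at 10:01 AM + 192 min = 1:13 PM.
Proofing ends at 1:13 PM − 37 min = 12:36 PM.
Resting the dough ends at 12:36 PM − 134 min = 10:22 AM.
Cooling starts at 10:22 AM − 71 min = 9:11 AM.
Mixing the batter ends at 9:11 AM + 287 min = 1:58 PM.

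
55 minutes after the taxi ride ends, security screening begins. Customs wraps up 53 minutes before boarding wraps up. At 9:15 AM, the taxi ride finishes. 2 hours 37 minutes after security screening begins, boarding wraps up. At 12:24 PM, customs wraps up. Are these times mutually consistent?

Security screening starts at 9:15 AM + 55 min = 10:10 AM.
Boarding ends at 10:10 AM + 157 min = 12:47 PM.
Customs ends at 12:47 PM − 53 min = 11:54 AM.
But customs is also said to end at 12:24 PM — a 30-minute conflict.

No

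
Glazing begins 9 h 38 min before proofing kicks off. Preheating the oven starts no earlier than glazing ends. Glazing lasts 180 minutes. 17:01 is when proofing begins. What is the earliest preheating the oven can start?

Glazing starts at 17:01 − 578 min = 07:23.
Glazing ends at 07:23 + 180 min = 10:23.
Preheating the oven is bounded by glazing, so the earliest it can start is 10:23.

10:23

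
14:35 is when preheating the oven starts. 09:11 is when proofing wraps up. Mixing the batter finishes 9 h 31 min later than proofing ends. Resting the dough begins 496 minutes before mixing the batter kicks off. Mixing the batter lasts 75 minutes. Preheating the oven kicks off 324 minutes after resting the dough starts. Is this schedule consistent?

Yes

Mixing the batter ends at 09:11 + 571 min = 18:42.
Mixing the batter starts at 18:42 − 75 min = 17:27.
Resting the dough starts at 17:27 − 496 min = 09:11.
Preheating the oven starts at 09:11 + 324 min = 14:35.
That matches the stated 14:35, so the schedule is consistent.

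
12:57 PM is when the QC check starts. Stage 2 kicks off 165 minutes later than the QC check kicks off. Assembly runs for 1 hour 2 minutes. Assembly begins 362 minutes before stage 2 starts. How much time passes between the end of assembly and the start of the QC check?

135 minutes

Stage 2 starts at 12:57 PM + 165 min = 3:42 PM.
Assembly starts at 3:42 PM − 362 min = 9:40 AM.
Assembly ends at 9:40 AM + 62 min = 10:42 AM.
From 10:42 AM to 12:57 PM is 135 minutes.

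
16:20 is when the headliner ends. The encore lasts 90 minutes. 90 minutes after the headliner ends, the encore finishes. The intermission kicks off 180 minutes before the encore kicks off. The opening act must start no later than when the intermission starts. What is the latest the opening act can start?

13:20

The encore ends at 16:20 + 90 min = 17:50.
The encore starts at 17:50 − 90 min = 16:20.
The intermission starts at 16:20 − 180 min = 13:20.
The opening act is bounded by the intermission, so the latest it can start is 13:20.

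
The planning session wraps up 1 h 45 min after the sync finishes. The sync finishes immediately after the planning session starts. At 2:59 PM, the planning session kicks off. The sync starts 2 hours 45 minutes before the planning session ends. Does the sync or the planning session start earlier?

The sync ends at 2:59 PM.
The planning session ends at 2:59 PM + 105 min = 4:44 PM.
The sync starts at 4:44 PM − 165 min = 1:59 PM.
The sync starts at 1:59 PM and the planning session starts at 2:59 PM, so the sync is first.

the sync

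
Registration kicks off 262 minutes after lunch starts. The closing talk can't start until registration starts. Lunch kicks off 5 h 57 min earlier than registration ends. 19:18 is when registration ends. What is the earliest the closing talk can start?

Lunch starts at 19:18 − 357 min = 13:21.
Registration starts at 13:21 + 262 min = 17:43.
The closing talk is bounded by registration, so the earliest it can start is 17:43.

17:43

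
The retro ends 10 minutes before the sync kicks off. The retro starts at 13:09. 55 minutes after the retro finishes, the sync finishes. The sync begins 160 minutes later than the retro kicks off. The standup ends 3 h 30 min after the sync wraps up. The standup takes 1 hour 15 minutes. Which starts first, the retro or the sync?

The sync starts at 13:09 + 160 min = 15:49.
The retro starts at 13:09 and the sync starts at 15:49, so the retro is first.

the retro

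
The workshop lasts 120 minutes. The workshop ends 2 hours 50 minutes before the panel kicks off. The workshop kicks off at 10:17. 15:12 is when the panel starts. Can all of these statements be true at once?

No

The workshop ends at 15:12 − 170 min = 12:22.
The workshop starts at 12:22 − 120 min = 10:22.
But the workshop is also said to start at 10:17 — a 5-minute conflict.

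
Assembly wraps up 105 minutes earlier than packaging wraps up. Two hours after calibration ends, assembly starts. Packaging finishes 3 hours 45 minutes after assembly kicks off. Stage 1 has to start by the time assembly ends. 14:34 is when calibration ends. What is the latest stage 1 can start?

18:34

Assembly starts at 14:34 + 120 min = 16:34.
Packaging ends at 16:34 + 225 min = 20:19.
Assembly ends at 20:19 − 105 min = 18:34.
Stage 1 is bounded by assembly, so the latest it can start is 18:34.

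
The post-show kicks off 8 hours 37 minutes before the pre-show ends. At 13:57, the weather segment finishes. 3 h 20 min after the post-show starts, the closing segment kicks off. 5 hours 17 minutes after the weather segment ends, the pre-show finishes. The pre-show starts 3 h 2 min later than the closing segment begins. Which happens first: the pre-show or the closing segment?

the closing segment

The pre-show ends at 13:57 + 317 min = 19:14.
The post-show starts at 19:14 − 517 min = 10:37.
The closing segment starts at 10:37 + 200 min = 13:57.
The pre-show starts at 13:57 + 182 min = 16:59.
The pre-show starts at 16:59 and the closing segment starts at 13:57, so the closing segment is first.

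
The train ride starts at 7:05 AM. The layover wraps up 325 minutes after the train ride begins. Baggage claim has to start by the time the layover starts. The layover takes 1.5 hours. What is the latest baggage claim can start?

11:00 AM

The layover ends at 7:05 AM + 325 min = 12:30 PM.
The layover starts at 12:30 PM − 90 min = 11:00 AM.
Baggage claim is bounded by the layover, so the latest it can start is 11:00 AM.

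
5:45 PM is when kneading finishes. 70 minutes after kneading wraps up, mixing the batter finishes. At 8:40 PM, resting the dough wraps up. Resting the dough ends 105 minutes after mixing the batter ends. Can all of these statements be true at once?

Yes

Mixing the batter ends at 5:45 PM + 70 min = 6:55 PM.
Resting the dough ends at 6:55 PM + 105 min = 8:40 PM.
That matches the stated 8:40 PM, so the schedule is consistent.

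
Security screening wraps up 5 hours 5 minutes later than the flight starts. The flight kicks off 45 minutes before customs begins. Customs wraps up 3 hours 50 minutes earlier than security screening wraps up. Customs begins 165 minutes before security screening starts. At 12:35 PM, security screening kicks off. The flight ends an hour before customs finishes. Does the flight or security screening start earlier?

Customs starts at 12:35 PM − 165 min = 9:50 AM.
The flight starts at 9:50 AM − 45 min = 9:05 AM.
The flight starts at 9:05 AM and security screening starts at 12:35 PM, so the flight is first.

the flight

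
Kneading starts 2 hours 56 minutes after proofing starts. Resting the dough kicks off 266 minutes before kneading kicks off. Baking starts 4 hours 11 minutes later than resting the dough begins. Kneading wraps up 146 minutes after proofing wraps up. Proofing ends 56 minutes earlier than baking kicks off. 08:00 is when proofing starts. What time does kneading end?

12:11

Kneading starts at 08:00 + 176 min = 10:56.
Resting the dough starts at 10:56 − 266 min = 06:30.
Baking starts at 06:30 + 251 min = 10:41.
Proofing ends at 10:41 − 56 min = 09:45.
Kneading ends at 09:45 + 146 min = 12:11.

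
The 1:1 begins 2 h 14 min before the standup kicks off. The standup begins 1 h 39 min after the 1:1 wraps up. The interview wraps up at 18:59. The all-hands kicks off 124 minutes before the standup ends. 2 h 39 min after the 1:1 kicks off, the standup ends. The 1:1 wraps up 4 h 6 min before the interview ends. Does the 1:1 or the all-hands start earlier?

the 1:1

The 1:1 ends at 18:59 − 246 min = 14:53.
The standup starts at 14:53 + 99 min = 16:32.
The 1:1 starts at 16:32 − 134 min = 14:18.
The standup ends at 14:18 + 159 min = 16:57.
The all-hands starts at 16:57 − 124 min = 14:53.
The 1:1 starts at 14:18 and the all-hands starts at 14:53, so the 1:1 is first.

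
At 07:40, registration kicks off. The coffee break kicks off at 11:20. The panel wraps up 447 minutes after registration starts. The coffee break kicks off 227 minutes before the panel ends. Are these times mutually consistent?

The panel ends at 07:40 + 447 min = 15:07.
The coffee break starts at 15:07 − 227 min = 11:20.
That matches the stated 11:20, so the schedule is consistent.

Yes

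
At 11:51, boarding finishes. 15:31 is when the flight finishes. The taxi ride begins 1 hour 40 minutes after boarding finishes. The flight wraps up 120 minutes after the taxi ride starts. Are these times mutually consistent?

The taxi ride starts at 11:51 + 100 min = 13:31.
The flight ends at 13:31 + 120 min = 15:31.
That matches the stated 15:31, so the schedule is consistent.

Yes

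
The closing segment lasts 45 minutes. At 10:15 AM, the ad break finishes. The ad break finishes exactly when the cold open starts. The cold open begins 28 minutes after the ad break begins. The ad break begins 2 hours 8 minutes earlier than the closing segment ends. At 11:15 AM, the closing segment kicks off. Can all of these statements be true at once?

The closing segment ends at 11:15 AM + 45 min = 12:00 PM.
The ad break starts at 12:00 PM − 128 min = 9:52 AM.
The cold open starts at 9:52 AM + 28 min = 10:20 AM.
So the ad break ends at 10:20 AM.
But the ad break is also said to end at 10:15 AM — a 5-minute conflict.

No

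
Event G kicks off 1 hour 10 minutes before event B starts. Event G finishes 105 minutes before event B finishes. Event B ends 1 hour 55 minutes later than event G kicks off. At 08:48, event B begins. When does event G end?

Event G starts at 08:48 − 70 min = 07:38.
Event B ends at 07:38 + 115 min = 09:33.
Event G ends at 09:33 − 105 min = 07:48.

07:48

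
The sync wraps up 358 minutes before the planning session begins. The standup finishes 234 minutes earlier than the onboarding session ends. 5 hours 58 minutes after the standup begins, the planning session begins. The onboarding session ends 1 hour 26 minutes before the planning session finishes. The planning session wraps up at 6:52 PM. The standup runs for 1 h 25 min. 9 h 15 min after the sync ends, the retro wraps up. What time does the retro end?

9:22 PM

The onboarding session ends at 6:52 PM − 86 min = 5:26 PM.
The standup ends at 5:26 PM − 234 min = 1:32 PM.
The standup starts at 1:32 PM − 85 min = 12:07 PM.
The planning session starts at 12:07 PM + 358 min = 6:05 PM.
The sync ends at 6:05 PM − 358 min = 12:07 PM.
The retro ends at 12:07 PM + 555 min = 9:22 PM.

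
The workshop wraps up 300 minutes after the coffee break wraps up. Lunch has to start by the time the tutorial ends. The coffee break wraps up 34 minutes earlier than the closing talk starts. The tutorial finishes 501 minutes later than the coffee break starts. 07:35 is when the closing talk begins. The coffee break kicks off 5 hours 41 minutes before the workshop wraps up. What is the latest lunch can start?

The coffee break ends at 07:35 − 34 min = 07:01.
The workshop ends at 07:01 + 300 min = 12:01.
The coffee break starts at 12:01 − 341 min = 06:20.
The tutorial ends at 06:20 + 501 min = 14:41.
Lunch is bounded by the tutorial, so the latest it can start is 14:41.

14:41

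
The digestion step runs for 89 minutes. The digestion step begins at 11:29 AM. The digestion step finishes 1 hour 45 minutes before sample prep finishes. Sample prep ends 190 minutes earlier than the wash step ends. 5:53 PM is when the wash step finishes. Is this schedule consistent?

Yes

Sample prep ends at 5:53 PM − 190 min = 2:43 PM.
The digestion step ends at 2:43 PM − 105 min = 12:58 PM.
The digestion step starts at 12:58 PM − 89 min = 11:29 AM.
That matches the stated 11:29 AM, so the schedule is consistent.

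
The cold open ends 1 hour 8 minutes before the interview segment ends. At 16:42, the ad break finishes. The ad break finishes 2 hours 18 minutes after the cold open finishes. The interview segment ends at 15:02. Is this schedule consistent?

No

The cold open ends at 15:02 − 68 min = 13:54.
The ad break ends at 13:54 + 138 min = 16:12.
But the ad break is also said to end at 16:42 — a 30-minute conflict.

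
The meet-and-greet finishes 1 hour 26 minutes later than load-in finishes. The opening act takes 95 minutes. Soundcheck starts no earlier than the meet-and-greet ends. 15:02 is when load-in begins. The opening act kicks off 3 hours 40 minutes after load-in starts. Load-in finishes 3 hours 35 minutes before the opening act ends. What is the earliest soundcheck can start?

The opening act starts at 15:02 + 220 min = 18:42.
The opening act ends at 18:42 + 95 min = 20:17.
Load-in ends at 20:17 − 215 min = 16:42.
The meet-and-greet ends at 16:42 + 86 min = 18:08.
Soundcheck is bounded by the meet-and-greet, so the earliest it can start is 18:08.

18:08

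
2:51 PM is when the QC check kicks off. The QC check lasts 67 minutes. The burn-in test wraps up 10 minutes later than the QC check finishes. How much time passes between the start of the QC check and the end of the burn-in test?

1 h 17 min

The QC check ends at 2:51 PM + 67 min = 3:58 PM.
The burn-in test ends at 3:58 PM + 10 min = 4:08 PM.
From 2:51 PM to 4:08 PM is 1 h 17 min.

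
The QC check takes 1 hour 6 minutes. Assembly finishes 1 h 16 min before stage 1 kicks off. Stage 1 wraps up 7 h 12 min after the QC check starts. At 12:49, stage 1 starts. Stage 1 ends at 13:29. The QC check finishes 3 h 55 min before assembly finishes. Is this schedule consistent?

No

Assembly ends at 12:49 − 76 min = 11:33.
The QC check ends at 11:33 − 235 min = 07:38.
The QC check starts at 07:38 − 66 min = 06:32.
Stage 1 ends at 06:32 + 432 min = 13:44.
But stage 1 is also said to end at 13:29 — a 15-minute conflict.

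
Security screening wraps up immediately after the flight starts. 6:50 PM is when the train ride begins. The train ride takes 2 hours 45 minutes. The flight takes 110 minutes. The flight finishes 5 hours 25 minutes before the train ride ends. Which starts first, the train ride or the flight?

The train ride ends at 6:50 PM + 165 min = 9:35 PM.
The flight ends at 9:35 PM − 325 min = 4:10 PM.
The flight starts at 4:10 PM − 110 min = 2:20 PM.
The train ride starts at 6:50 PM and the flight starts at 2:20 PM, so the flight is first.

the flight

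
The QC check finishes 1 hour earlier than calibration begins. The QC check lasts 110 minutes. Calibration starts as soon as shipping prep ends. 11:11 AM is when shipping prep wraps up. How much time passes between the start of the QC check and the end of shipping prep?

Calibration starts at 11:11 AM.
The QC check ends at 11:11 AM − 60 min = 10:11 AM.
The QC check starts at 10:11 AM − 110 min = 8:21 AM.
From 8:21 AM to 11:11 AM is 170 minutes.

170 minutes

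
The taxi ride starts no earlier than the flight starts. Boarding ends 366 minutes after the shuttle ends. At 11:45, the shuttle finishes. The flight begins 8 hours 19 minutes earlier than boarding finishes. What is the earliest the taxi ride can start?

09:32

Boarding ends at 11:45 + 366 min = 17:51.
The flight starts at 17:51 − 499 min = 09:32.
The taxi ride is bounded by the flight, so the earliest it can start is 09:32.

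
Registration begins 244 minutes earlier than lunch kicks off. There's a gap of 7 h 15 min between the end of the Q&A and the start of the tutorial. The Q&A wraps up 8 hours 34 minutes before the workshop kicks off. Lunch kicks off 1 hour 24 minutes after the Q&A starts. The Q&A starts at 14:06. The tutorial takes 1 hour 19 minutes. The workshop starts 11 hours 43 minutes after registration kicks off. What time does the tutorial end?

Lunch starts at 14:06 + 84 min = 15:30.
Registration starts at 15:30 − 244 min = 11:26.
The workshop starts at 11:26 + 703 min = 23:09.
The Q&A ends at 23:09 − 514 min = 14:35.
The tutorial starts at 14:35 + 435 min = 21:50.
The tutorial ends at 21:50 + 79 min = 23:09.

23:09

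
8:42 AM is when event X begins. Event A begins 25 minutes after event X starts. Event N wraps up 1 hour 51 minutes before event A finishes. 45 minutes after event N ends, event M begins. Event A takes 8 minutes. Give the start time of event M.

8:09 AM

Event A starts at 8:42 AM + 25 min = 9:07 AM.
Event A ends at 9:07 AM + 8 min = 9:15 AM.
Event N ends at 9:15 AM − 111 min = 7:24 AM.
Event M starts at 7:24 AM + 45 min = 8:09 AM.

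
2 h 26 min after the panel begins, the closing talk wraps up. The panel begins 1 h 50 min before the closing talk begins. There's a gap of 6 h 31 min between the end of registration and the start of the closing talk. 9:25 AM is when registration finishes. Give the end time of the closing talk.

4:32 PM

The closing talk starts at 9:25 AM + 391 min = 3:56 PM.
The panel starts at 3:56 PM − 110 min = 2:06 PM.
The closing talk ends at 2:06 PM + 146 min = 4:32 PM.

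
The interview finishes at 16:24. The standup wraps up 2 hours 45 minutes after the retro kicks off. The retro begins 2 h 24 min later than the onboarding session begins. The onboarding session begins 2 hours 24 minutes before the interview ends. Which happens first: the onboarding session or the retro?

The onboarding session starts at 16:24 − 144 min = 14:00.
The retro starts at 14:00 + 144 min = 16:24.
The onboarding session starts at 14:00 and the retro starts at 16:24, so the onboarding session is first.

the onboarding session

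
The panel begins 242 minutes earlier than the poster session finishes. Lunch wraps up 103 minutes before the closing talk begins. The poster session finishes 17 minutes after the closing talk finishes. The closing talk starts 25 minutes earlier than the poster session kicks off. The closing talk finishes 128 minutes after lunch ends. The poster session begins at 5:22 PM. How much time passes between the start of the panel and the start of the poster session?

The closing talk starts at 5:22 PM − 25 min = 4:57 PM.
Lunch ends at 4:57 PM − 103 min = 3:14 PM.
The closing talk ends at 3:14 PM + 128 min = 5:22 PM.
The poster session ends at 5:22 PM + 17 min = 5:39 PM.
The panel starts at 5:39 PM − 242 min = 1:37 PM.
From 1:37 PM to 5:22 PM is 225 minutes.

225 minutes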